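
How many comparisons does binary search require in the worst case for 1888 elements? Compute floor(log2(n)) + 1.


Binary search halves the search space each step.
Maximum comparisons = floor(log2(1888)) + 1
log2(1888) = 10.8826
floor(log2(1888)) = 10, so 10 + 1 = 11
Final answer: 11


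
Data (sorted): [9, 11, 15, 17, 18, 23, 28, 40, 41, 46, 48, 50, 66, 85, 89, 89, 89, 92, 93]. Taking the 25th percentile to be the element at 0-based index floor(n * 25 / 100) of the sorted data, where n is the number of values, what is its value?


The dataset has n = 19 elements.
Index = floor(19 * 25 / 100) = floor(475 / 100) = floor(4.75) = 4
Counting from index 0 in the sorted data, the element at index 4 is 18.
Final answer: 18


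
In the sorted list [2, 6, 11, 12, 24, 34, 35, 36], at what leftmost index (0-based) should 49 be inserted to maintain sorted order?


List is sorted: [2, 6, 11, 12, 24, 34, 35, 36]
We need the leftmost position where 49 can be inserted, i.e. the first index whose element is >= 49 (or the end of the list if none is).
Binary search with low=0, high=8 (0-based indices):
  low=0, high=8, mid=4: a[4]=24 < 49, so low = 5
  low=5, high=8, mid=6: a[6]=35 < 49, so low = 7
  low=7, high=8, mid=7: a[7]=36 < 49, so low = 8
Now low = high = 8, so the insertion index is 8.
Final answer: 8


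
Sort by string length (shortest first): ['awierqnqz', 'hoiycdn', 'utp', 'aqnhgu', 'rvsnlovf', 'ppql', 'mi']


Compute lengths:
  'awierqnqz' has length 9
  'hoiycdn' has length 7
  'utp' has length 3
  'aqnhgu' has length 6
  'rvsnlovf' has length 8
  'ppql' has length 4
  'mi' has length 2
Lengths in increasing order: 2 < 3 < 4 < 6 < 7 < 8 < 9
Listing the words in that order gives the answer.
Final answer: ['mi', 'utp', 'ppql', 'aqnhgu', 'hoiycdn', 'rvsnlovf', 'awierqnqz']


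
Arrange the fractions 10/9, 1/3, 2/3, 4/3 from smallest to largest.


Convert to decimal for comparison:
  10/9 = 1.1111
  1/3 = 0.3333
  2/3 = 0.6667
  4/3 = 1.3333
Decimals in increasing order: 0.3333 < 0.6667 < 1.1111 < 1.3333
Writing each back as its fraction gives the sorted order.
Final answer: 1/3, 2/3, 10/9, 4/3


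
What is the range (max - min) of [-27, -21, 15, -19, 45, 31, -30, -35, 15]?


Maximum value: 45
Minimum value: -35
Range = 45 - (-35) = 80
Final answer: 80


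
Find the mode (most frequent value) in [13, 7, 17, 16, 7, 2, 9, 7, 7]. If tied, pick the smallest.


Count the frequency of each value:
  2 appears 1 time(s)
  7 appears 4 time(s)
  9 appears 1 time(s)
  13 appears 1 time(s)
  16 appears 1 time(s)
  17 appears 1 time(s)
Maximum frequency is 4.
Only 7 reaches that frequency, so it is the mode.
Final answer: 7


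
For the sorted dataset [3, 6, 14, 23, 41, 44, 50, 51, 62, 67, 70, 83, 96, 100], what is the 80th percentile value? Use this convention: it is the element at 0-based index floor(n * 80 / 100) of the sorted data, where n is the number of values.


The dataset has n = 14 elements.
Index = floor(14 * 80 / 100) = floor(1120 / 100) = floor(11.2) = 11
Counting from index 0 in the sorted data, the element at index 11 is 83.
Final answer: 83


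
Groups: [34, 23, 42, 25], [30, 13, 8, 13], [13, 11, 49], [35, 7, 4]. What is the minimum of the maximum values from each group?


Find max of each group:
  Group 1: [34, 23, 42, 25] -> max = 42
  Group 2: [30, 13, 8, 13] -> max = 30
  Group 3: [13, 11, 49] -> max = 49
  Group 4: [35, 7, 4] -> max = 35
Maxes: [42, 30, 49, 35]
Minimum of maxes = 30
Final answer: 30


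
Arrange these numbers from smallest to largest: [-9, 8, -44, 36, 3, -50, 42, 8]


Original list: [-9, 8, -44, 36, 3, -50, 42, 8]
Repeatedly take the smallest remaining element:
  Remaining [-9, 8, -44, 36, 3, -50, 42, 8] -> smallest is -50
  Remaining [-9, 8, -44, 36, 3, 42, 8] -> smallest is -44
  Remaining [-9, 8, 36, 3, 42, 8] -> smallest is -9
  Remaining [8, 36, 3, 42, 8] -> smallest is 3
  Remaining [8, 36, 42, 8] -> smallest is 8
  Remaining [36, 42, 8] -> smallest is 8
  Remaining [36, 42] -> smallest is 36
  Remaining [42] -> smallest is 42
Collecting the picks in order gives the sorted list.
Final answer: [-50, -44, -9, 3, 8, 8, 36, 42]


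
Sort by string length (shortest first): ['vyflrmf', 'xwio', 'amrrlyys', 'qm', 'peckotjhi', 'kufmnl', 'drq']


Compute lengths:
  'vyflrmf' has length 7
  'xwio' has length 4
  'amrrlyys' has length 8
  'qm' has length 2
  'peckotjhi' has length 9
  'kufmnl' has length 6
  'drq' has length 3
Lengths in increasing order: 2 < 3 < 4 < 6 < 7 < 8 < 9
Listing the words in that order gives the answer.
Final answer: ['qm', 'drq', 'xwio', 'kufmnl', 'vyflrmf', 'amrrlyys', 'peckotjhi']


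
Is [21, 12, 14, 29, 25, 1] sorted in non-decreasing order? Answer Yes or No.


Check consecutive pairs:
  21 <= 12? False
  12 <= 14? True
  14 <= 29? True
  29 <= 25? False
  25 <= 1? False
3 consecutive pair(s) are out of order, so the list is not sorted.
Final answer: No


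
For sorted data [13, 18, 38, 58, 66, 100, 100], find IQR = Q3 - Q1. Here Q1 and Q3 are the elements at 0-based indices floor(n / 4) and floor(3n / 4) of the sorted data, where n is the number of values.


The data has n = 7 elements.
Q1 index = floor(7 / 4) = floor(1.75) = 1; Q3 index = floor(3 * 7 / 4) = floor(5.25) = 5
Q1 = element at index 1 = 18
Q3 = element at index 5 = 100
IQR = 100 - 18 = 82
Final answer: 82


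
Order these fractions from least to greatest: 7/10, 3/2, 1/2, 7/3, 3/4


Convert to decimal for comparison:
  7/10 = 0.7
  3/2 = 1.5
  1/2 = 0.5
  7/3 = 2.3333
  3/4 = 0.75
Decimals in increasing order: 0.5 < 0.7 < 0.75 < 1.5 < 2.3333
Writing each back as its fraction gives the sorted order.
Final answer: 1/2, 7/10, 3/4, 3/2, 7/3


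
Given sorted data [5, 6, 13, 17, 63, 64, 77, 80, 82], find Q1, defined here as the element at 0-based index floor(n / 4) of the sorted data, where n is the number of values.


The list has n = 9 elements.
Q1 index = floor(9 / 4) = floor(2.25) = 2
Counting from index 0 in the sorted data, the element at index 2 is 13.
Final answer: 13


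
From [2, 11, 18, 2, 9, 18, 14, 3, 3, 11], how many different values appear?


List all unique values:
Distinct values: [2, 3, 9, 11, 14, 18]
Count = 6
Final answer: 6


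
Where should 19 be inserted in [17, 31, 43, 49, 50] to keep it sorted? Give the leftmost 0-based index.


List is sorted: [17, 31, 43, 49, 50]
We need the leftmost position where 19 can be inserted, i.e. the first index whose element is >= 19 (or the end of the list if none is).
Binary search with low=0, high=5 (0-based indices):
  low=0, high=5, mid=2: a[2]=43 >= 19, so high = 2
  low=0, high=2, mid=1: a[1]=31 >= 19, so high = 1
  low=0, high=1, mid=0: a[0]=17 < 19, so low = 1
Now low = high = 1, so the insertion index is 1.
Final answer: 1


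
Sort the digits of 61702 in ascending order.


The number 61702 has digits: 6, 1, 7, 0, 2
Sorted: 0, 1, 2, 6, 7
Joining the sorted digits gives the result.
Final answer: 01267


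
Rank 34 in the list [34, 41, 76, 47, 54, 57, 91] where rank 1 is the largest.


Sort descending: [91, 76, 57, 54, 47, 41, 34]
Find 34 in the sorted list.
34 is at position 7.
Final answer: 7


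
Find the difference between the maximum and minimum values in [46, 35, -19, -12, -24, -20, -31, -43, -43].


Maximum value: 46
Minimum value: -43
Range = 46 - (-43) = 89
Final answer: 89


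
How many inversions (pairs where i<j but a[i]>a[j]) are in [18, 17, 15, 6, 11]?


For each element, count the later elements that are smaller than it:
  18 (index 0): smaller elements after it = [17, 15, 6, 11] -> 4
  17 (index 1): smaller elements after it = [15, 6, 11] -> 3
  15 (index 2): smaller elements after it = [6, 11] -> 2
  6 (index 3): smaller elements after it = [] -> 0
Total inversions = 4 + 3 + 2 + 0 = 9
Final answer: 9


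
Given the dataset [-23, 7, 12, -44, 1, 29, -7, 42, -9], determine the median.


First, sort the list: [-44, -23, -9, -7, 1, 7, 12, 29, 42]
The list has 9 elements (odd count).
The middle index is 4 (0-based), and the element there is 1.
Final answer: 1


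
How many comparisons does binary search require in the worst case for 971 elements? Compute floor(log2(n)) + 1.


Binary search halves the search space each step.
Maximum comparisons = floor(log2(971)) + 1
log2(971) = 9.9233
floor(log2(971)) = 9, so 9 + 1 = 10
Final answer: 10


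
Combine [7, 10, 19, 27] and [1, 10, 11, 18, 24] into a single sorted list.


List A: [7, 10, 19, 27]
List B: [1, 10, 11, 18, 24]
Repeatedly compare the front elements and take the smaller:
  7 vs 1 -> take 1
  7 vs 10 -> take 7
  10 vs 10 -> take 10
  19 vs 10 -> take 10
  19 vs 11 -> take 11
  19 vs 18 -> take 18
  19 vs 24 -> take 19
  27 vs 24 -> take 24
  B is exhausted; append the rest of A: [27]
Final answer: [1, 7, 10, 10, 11, 18, 19, 24, 27]


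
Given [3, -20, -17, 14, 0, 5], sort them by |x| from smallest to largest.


Compute absolute values:
  |3| = 3
  |-20| = 20
  |-17| = 17
  |14| = 14
  |0| = 0
  |5| = 5
Absolute values in increasing order: 0 < 3 < 5 < 14 < 17 < 20
Listing the original numbers in that order gives the answer.
Final answer: [0, 3, 5, 14, -17, -20]


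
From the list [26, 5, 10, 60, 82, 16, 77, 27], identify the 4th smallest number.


Sort ascending: [5, 10, 16, 26, 27, 60, 77, 82]
The 4th element (1-indexed) is at index 3.
Value = 26
Final answer: 26


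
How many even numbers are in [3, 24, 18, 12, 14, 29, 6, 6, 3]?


Check each element:
  3 is odd
  24 is even
  18 is even
  12 is even
  14 is even
  29 is odd
  6 is even
  6 is even
  3 is odd
Evens: [24, 18, 12, 14, 6, 6]
Count of evens = 6
Final answer: 6


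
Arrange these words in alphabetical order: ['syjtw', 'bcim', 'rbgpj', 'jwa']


Compare strings character by character (the first differing letter decides):
  'bcim' < 'jwa' since 'b' < 'j' at position 1
  'jwa' < 'rbgpj' since 'j' < 'r' at position 1
  'rbgpj' < 'syjtw' since 'r' < 's' at position 1
Chaining these comparisons gives the alphabetical order.
Final answer: ['bcim', 'jwa', 'rbgpj', 'syjtw']


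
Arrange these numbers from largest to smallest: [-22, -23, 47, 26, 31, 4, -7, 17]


Original list: [-22, -23, 47, 26, 31, 4, -7, 17]
Repeatedly take the largest remaining element:
  Remaining [-22, -23, 47, 26, 31, 4, -7, 17] -> largest is 47
  Remaining [-22, -23, 26, 31, 4, -7, 17] -> largest is 31
  Remaining [-22, -23, 26, 4, -7, 17] -> largest is 26
  Remaining [-22, -23, 4, -7, 17] -> largest is 17
  Remaining [-22, -23, 4, -7] -> largest is 4
  Remaining [-22, -23, -7] -> largest is -7
  Remaining [-22, -23] -> largest is -22
  Remaining [-23] -> largest is -23
Collecting the picks in order gives the descending list.
Final answer: [47, 31, 26, 17, 4, -7, -22, -23]


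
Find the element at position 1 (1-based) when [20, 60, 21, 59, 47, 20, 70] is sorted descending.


Sort descending: [70, 60, 59, 47, 21, 20, 20]
The 1st element (1-indexed) is at index 0.
Value = 70
Final answer: 70


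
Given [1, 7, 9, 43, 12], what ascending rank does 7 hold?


Sort ascending: [1, 7, 9, 12, 43]
Find 7 in the sorted list.
7 is at position 2 (1-indexed).
Final answer: 2


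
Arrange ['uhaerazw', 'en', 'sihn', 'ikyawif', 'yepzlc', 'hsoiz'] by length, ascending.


Compute lengths:
  'uhaerazw' has length 8
  'en' has length 2
  'sihn' has length 4
  'ikyawif' has length 7
  'yepzlc' has length 6
  'hsoiz' has length 5
Lengths in increasing order: 2 < 4 < 5 < 6 < 7 < 8
Listing the words in that order gives the answer.
Final answer: ['en', 'sihn', 'hsoiz', 'yepzlc', 'ikyawif', 'uhaerazw']


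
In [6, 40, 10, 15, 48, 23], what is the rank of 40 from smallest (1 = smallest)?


Sort ascending: [6, 10, 15, 23, 40, 48]
Find 40 in the sorted list.
40 is at position 5 (1-indexed).
Final answer: 5


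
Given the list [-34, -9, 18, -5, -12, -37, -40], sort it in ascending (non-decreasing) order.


Original list: [-34, -9, 18, -5, -12, -37, -40]
Repeatedly take the smallest remaining element:
  Remaining [-34, -9, 18, -5, -12, -37, -40] -> smallest is -40
  Remaining [-34, -9, 18, -5, -12, -37] -> smallest is -37
  Remaining [-34, -9, 18, -5, -12] -> smallest is -34
  Remaining [-9, 18, -5, -12] -> smallest is -12
  Remaining [-9, 18, -5] -> smallest is -9
  Remaining [18, -5] -> smallest is -5
  Remaining [18] -> smallest is 18
Collecting the picks in order gives the sorted list.
Final answer: [-40, -37, -34, -12, -9, -5, 18]


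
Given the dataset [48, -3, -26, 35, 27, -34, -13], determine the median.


First, sort the list: [-34, -26, -13, -3, 27, 35, 48]
The list has 7 elements (odd count).
The middle index is 3 (0-based), and the element there is -3.
Final answer: -3


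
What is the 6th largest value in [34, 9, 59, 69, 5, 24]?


Sort descending: [69, 59, 34, 24, 9, 5]
The 6th element (1-indexed) is at index 5.
Value = 5
Final answer: 5


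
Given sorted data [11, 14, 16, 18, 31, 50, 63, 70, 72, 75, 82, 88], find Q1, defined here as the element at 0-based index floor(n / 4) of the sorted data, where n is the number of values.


The list has n = 12 elements.
Q1 index = floor(12 / 4) = floor(3) = 3
Counting from index 0 in the sorted data, the element at index 3 is 18.
Final answer: 18


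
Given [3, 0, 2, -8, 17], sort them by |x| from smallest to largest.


Compute absolute values:
  |3| = 3
  |0| = 0
  |2| = 2
  |-8| = 8
  |17| = 17
Absolute values in increasing order: 0 < 2 < 3 < 8 < 17
Listing the original numbers in that order gives the answer.
Final answer: [0, 2, 3, -8, 17]


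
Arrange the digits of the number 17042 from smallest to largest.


The number 17042 has digits: 1, 7, 0, 4, 2
Sorted: 0, 1, 2, 4, 7
Joining the sorted digits gives the result.
Final answer: 01247


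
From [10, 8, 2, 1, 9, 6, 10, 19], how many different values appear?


List all unique values:
Distinct values: [1, 2, 6, 8, 9, 10, 19]
Count = 7
Final answer: 7


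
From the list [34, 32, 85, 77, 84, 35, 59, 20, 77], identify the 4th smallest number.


Sort ascending: [20, 32, 34, 35, 59, 77, 77, 84, 85]
The 4th element (1-indexed) is at index 3.
Value = 35
Final answer: 35


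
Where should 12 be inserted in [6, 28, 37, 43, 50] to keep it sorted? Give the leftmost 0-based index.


List is sorted: [6, 28, 37, 43, 50]
We need the leftmost position where 12 can be inserted, i.e. the first index whose element is >= 12 (or the end of the list if none is).
Binary search with low=0, high=5 (0-based indices):
  low=0, high=5, mid=2: a[2]=37 >= 12, so high = 2
  low=0, high=2, mid=1: a[1]=28 >= 12, so high = 1
  low=0, high=1, mid=0: a[0]=6 < 12, so low = 1
Now low = high = 1, so the insertion index is 1.
Final answer: 1


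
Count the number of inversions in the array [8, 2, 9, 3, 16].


For each element, count the later elements that are smaller than it:
  8 (index 0): smaller elements after it = [2, 3] -> 2
  2 (index 1): smaller elements after it = [] -> 0
  9 (index 2): smaller elements after it = [3] -> 1
  3 (index 3): smaller elements after it = [] -> 0
Total inversions = 2 + 0 + 1 + 0 = 3
Final answer: 3


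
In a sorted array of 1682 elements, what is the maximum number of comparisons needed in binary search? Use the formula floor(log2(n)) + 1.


Binary search halves the search space each step.
Maximum comparisons = floor(log2(1682)) + 1
log2(1682) = 10.716
floor(log2(1682)) = 10, so 10 + 1 = 11
Final answer: 11


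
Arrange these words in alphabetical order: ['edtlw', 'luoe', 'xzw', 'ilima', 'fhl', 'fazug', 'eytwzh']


Compare strings character by character (the first differing letter decides):
  'edtlw' < 'eytwzh' since 'd' < 'y' at position 2
  'eytwzh' < 'fazug' since 'e' < 'f' at position 1
  'fazug' < 'fhl' since 'a' < 'h' at position 2
  'fhl' < 'ilima' since 'f' < 'i' at position 1
  'ilima' < 'luoe' since 'i' < 'l' at position 1
  'luoe' < 'xzw' since 'l' < 'x' at position 1
Chaining these comparisons gives the alphabetical order.
Final answer: ['edtlw', 'eytwzh', 'fazug', 'fhl', 'ilima', 'luoe', 'xzw']


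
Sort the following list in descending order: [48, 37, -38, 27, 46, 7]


Original list: [48, 37, -38, 27, 46, 7]
Repeatedly take the largest remaining element:
  Remaining [48, 37, -38, 27, 46, 7] -> largest is 48
  Remaining [37, -38, 27, 46, 7] -> largest is 46
  Remaining [37, -38, 27, 7] -> largest is 37
  Remaining [-38, 27, 7] -> largest is 27
  Remaining [-38, 7] -> largest is 7
  Remaining [-38] -> largest is -38
Collecting the picks in order gives the descending list.
Final answer: [48, 46, 37, 27, 7, -38]


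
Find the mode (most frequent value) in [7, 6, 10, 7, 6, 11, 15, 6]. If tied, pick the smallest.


Count the frequency of each value:
  6 appears 3 time(s)
  7 appears 2 time(s)
  10 appears 1 time(s)
  11 appears 1 time(s)
  15 appears 1 time(s)
Maximum frequency is 3.
Only 6 reaches that frequency, so it is the mode.
Final answer: 6


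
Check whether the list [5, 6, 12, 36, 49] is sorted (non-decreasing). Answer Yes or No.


Check consecutive pairs:
  5 <= 6? True
  6 <= 12? True
  12 <= 36? True
  36 <= 49? True
Every consecutive pair is in order, so the list is non-decreasing.
Final answer: Yes


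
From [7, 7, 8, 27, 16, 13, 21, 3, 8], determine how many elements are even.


Check each element:
  7 is odd
  7 is odd
  8 is even
  27 is odd
  16 is even
  13 is odd
  21 is odd
  3 is odd
  8 is even
Evens: [8, 16, 8]
Count of evens = 3
Final answer: 3


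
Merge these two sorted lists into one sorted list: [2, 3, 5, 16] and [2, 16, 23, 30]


List A: [2, 3, 5, 16]
List B: [2, 16, 23, 30]
Repeatedly compare the front elements and take the smaller:
  2 vs 2 -> take 2
  3 vs 2 -> take 2
  3 vs 16 -> take 3
  5 vs 16 -> take 5
  16 vs 16 -> take 16
  A is exhausted; append the rest of B: [16, 23, 30]
Final answer: [2, 2, 3, 5, 16, 16, 23, 30]


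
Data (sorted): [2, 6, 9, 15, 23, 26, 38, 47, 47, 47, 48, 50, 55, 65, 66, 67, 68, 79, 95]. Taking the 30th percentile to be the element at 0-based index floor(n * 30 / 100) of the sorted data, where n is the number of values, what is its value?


The dataset has n = 19 elements.
Index = floor(19 * 30 / 100) = floor(570 / 100) = floor(5.7) = 5
Counting from index 0 in the sorted data, the element at index 5 is 26.
Final answer: 26


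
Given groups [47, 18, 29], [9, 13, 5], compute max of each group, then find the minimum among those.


Find max of each group:
  Group 1: [47, 18, 29] -> max = 47
  Group 2: [9, 13, 5] -> max = 13
Maxes: [47, 13]
Minimum of maxes = 13
Final answer: 13


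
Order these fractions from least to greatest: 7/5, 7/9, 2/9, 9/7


Convert to decimal for comparison:
  7/5 = 1.4
  7/9 = 0.7778
  2/9 = 0.2222
  9/7 = 1.2857
Decimals in increasing order: 0.2222 < 0.7778 < 1.2857 < 1.4
Writing each back as its fraction gives the sorted order.
Final answer: 2/9, 7/9, 9/7, 7/5


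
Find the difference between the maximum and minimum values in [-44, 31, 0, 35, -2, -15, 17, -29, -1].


Maximum value: 35
Minimum value: -44
Range = 35 - (-44) = 79
Final answer: 79


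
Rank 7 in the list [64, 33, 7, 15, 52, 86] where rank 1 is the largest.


Sort descending: [86, 64, 52, 33, 15, 7]
Find 7 in the sorted list.
7 is at position 6.
Final answer: 6


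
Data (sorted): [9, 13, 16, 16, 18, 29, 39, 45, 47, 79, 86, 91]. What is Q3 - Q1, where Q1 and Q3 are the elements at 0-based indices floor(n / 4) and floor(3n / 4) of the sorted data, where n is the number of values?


The data has n = 12 elements.
Q1 index = floor(12 / 4) = floor(3) = 3; Q3 index = floor(3 * 12 / 4) = floor(9) = 9
Q1 = element at index 3 = 16
Q3 = element at index 9 = 79
IQR = 79 - 16 = 63
Final answer: 63


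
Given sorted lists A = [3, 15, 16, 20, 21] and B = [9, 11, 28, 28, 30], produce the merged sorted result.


List A: [3, 15, 16, 20, 21]
List B: [9, 11, 28, 28, 30]
Repeatedly compare the front elements and take the smaller:
  3 vs 9 -> take 3
  15 vs 9 -> take 9
  15 vs 11 -> take 11
  15 vs 28 -> take 15
  16 vs 28 -> take 16
  20 vs 28 -> take 20
  21 vs 28 -> take 21
  A is exhausted; append the rest of B: [28, 28, 30]
Final answer: [3, 9, 11, 15, 16, 20, 21, 28, 28, 30]


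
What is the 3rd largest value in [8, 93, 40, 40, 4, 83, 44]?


Sort descending: [93, 83, 44, 40, 40, 8, 4]
The 3rd element (1-indexed) is at index 2.
Value = 44
Final answer: 44


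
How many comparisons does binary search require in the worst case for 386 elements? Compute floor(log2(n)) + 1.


Binary search halves the search space each step.
Maximum comparisons = floor(log2(386)) + 1
log2(386) = 8.5925
floor(log2(386)) = 8, so 8 + 1 = 9
Final answer: 9


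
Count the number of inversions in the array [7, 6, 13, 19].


For each element, count the later elements that are smaller than it:
  7 (index 0): smaller elements after it = [6] -> 1
  6 (index 1): smaller elements after it = [] -> 0
  13 (index 2): smaller elements after it = [] -> 0
Total inversions = 1 + 0 + 0 = 1
Final answer: 1


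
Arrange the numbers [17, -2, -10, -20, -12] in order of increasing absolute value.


Compute absolute values:
  |17| = 17
  |-2| = 2
  |-10| = 10
  |-20| = 20
  |-12| = 12
Absolute values in increasing order: 2 < 10 < 12 < 17 < 20
Listing the original numbers in that order gives the answer.
Final answer: [-2, -10, -12, 17, -20]


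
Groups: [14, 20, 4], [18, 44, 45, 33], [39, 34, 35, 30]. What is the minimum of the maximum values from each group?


Find max of each group:
  Group 1: [14, 20, 4] -> max = 20
  Group 2: [18, 44, 45, 33] -> max = 45
  Group 3: [39, 34, 35, 30] -> max = 39
Maxes: [20, 45, 39]
Minimum of maxes = 20
Final answer: 20


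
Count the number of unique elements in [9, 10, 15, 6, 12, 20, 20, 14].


List all unique values:
Distinct values: [6, 9, 10, 12, 14, 15, 20]
Count = 7
Final answer: 7


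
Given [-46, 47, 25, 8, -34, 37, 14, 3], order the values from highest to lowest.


Original list: [-46, 47, 25, 8, -34, 37, 14, 3]
Repeatedly take the largest remaining element:
  Remaining [-46, 47, 25, 8, -34, 37, 14, 3] -> largest is 47
  Remaining [-46, 25, 8, -34, 37, 14, 3] -> largest is 37
  Remaining [-46, 25, 8, -34, 14, 3] -> largest is 25
  Remaining [-46, 8, -34, 14, 3] -> largest is 14
  Remaining [-46, 8, -34, 3] -> largest is 8
  Remaining [-46, -34, 3] -> largest is 3
  Remaining [-46, -34] -> largest is -34
  Remaining [-46] -> largest is -46
Collecting the picks in order gives the descending list.
Final answer: [47, 37, 25, 14, 8, 3, -34, -46]


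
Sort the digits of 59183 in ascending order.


The number 59183 has digits: 5, 9, 1, 8, 3
Sorted: 1, 3, 5, 8, 9
Joining the sorted digits gives the result.
Final answer: 13589


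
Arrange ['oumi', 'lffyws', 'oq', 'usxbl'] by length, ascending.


Compute lengths:
  'oumi' has length 4
  'lffyws' has length 6
  'oq' has length 2
  'usxbl' has length 5
Lengths in increasing order: 2 < 4 < 5 < 6
Listing the words in that order gives the answer.
Final answer: ['oq', 'oumi', 'usxbl', 'lffyws']


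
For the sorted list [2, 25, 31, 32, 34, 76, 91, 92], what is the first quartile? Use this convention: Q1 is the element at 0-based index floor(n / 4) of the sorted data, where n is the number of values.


The list has n = 8 elements.
Q1 index = floor(8 / 4) = floor(2) = 2
Counting from index 0 in the sorted data, the element at index 2 is 31.
Final answer: 31


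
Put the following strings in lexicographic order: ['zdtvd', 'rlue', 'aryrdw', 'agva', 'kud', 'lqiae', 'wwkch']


Compare strings character by character (the first differing letter decides):
  'agva' < 'aryrdw' since 'g' < 'r' at position 2
  'aryrdw' < 'kud' since 'a' < 'k' at position 1
  'kud' < 'lqiae' since 'k' < 'l' at position 1
  'lqiae' < 'rlue' since 'l' < 'r' at position 1
  'rlue' < 'wwkch' since 'r' < 'w' at position 1
  'wwkch' < 'zdtvd' since 'w' < 'z' at position 1
Chaining these comparisons gives the alphabetical order.
Final answer: ['agva', 'aryrdw', 'kud', 'lqiae', 'rlue', 'wwkch', 'zdtvd']


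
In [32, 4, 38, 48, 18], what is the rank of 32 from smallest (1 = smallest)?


Sort ascending: [4, 18, 32, 38, 48]
Find 32 in the sorted list.
32 is at position 3 (1-indexed).
Final answer: 3


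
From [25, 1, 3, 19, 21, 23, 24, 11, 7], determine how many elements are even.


Check each element:
  25 is odd
  1 is odd
  3 is odd
  19 is odd
  21 is odd
  23 is odd
  24 is even
  11 is odd
  7 is odd
Evens: [24]
Count of evens = 1
Final answer: 1


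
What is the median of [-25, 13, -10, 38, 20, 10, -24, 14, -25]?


First, sort the list: [-25, -25, -24, -10, 10, 13, 14, 20, 38]
The list has 9 elements (odd count).
The middle index is 4 (0-based), and the element there is 10.
Final answer: 10


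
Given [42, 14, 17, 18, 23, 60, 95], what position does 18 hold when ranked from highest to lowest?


Sort descending: [95, 60, 42, 23, 18, 17, 14]
Find 18 in the sorted list.
18 is at position 5.
Final answer: 5


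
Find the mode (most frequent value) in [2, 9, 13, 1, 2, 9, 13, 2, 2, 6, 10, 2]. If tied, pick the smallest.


Count the frequency of each value:
  1 appears 1 time(s)
  2 appears 5 time(s)
  6 appears 1 time(s)
  9 appears 2 time(s)
  10 appears 1 time(s)
  13 appears 2 time(s)
Maximum frequency is 5.
Only 2 reaches that frequency, so it is the mode.
Final answer: 2


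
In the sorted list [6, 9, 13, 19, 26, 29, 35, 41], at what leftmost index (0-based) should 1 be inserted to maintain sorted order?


List is sorted: [6, 9, 13, 19, 26, 29, 35, 41]
We need the leftmost position where 1 can be inserted, i.e. the first index whose element is >= 1 (or the end of the list if none is).
Binary search with low=0, high=8 (0-based indices):
  low=0, high=8, mid=4: a[4]=26 >= 1, so high = 4
  low=0, high=4, mid=2: a[2]=13 >= 1, so high = 2
  low=0, high=2, mid=1: a[1]=9 >= 1, so high = 1
  low=0, high=1, mid=0: a[0]=6 >= 1, so high = 0
Now low = high = 0, so the insertion index is 0.
Final answer: 0


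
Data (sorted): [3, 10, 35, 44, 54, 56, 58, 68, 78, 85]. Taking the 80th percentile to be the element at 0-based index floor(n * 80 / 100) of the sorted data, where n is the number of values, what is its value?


The dataset has n = 10 elements.
Index = floor(10 * 80 / 100) = floor(800 / 100) = floor(8) = 8
Counting from index 0 in the sorted data, the element at index 8 is 78.
Final answer: 78


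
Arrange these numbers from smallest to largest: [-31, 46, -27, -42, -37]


Original list: [-31, 46, -27, -42, -37]
Repeatedly take the smallest remaining element:
  Remaining [-31, 46, -27, -42, -37] -> smallest is -42
  Remaining [-31, 46, -27, -37] -> smallest is -37
  Remaining [-31, 46, -27] -> smallest is -31
  Remaining [46, -27] -> smallest is -27
  Remaining [46] -> smallest is 46
Collecting the picks in order gives the sorted list.
Final answer: [-42, -37, -31, -27, 46]


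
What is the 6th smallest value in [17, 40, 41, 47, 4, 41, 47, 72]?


Sort ascending: [4, 17, 40, 41, 41, 47, 47, 72]
The 6th element (1-indexed) is at index 5.
Value = 47
Final answer: 47


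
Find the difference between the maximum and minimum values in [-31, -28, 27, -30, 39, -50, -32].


Maximum value: 39
Minimum value: -50
Range = 39 - (-50) = 89
Final answer: 89


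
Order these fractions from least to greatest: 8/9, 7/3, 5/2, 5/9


Convert to decimal for comparison:
  8/9 = 0.8889
  7/3 = 2.3333
  5/2 = 2.5
  5/9 = 0.5556
Decimals in increasing order: 0.5556 < 0.8889 < 2.3333 < 2.5
Writing each back as its fraction gives the sorted order.
Final answer: 5/9, 8/9, 7/3, 5/2


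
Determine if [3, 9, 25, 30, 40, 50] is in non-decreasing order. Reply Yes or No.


Check consecutive pairs:
  3 <= 9? True
  9 <= 25? True
  25 <= 30? True
  30 <= 40? True
  40 <= 50? True
Every consecutive pair is in order, so the list is non-decreasing.
Final answer: Yes


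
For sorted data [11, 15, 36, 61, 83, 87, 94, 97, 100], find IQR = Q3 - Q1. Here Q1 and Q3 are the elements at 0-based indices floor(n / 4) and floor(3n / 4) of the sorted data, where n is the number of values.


The data has n = 9 elements.
Q1 index = floor(9 / 4) = floor(2.25) = 2; Q3 index = floor(3 * 9 / 4) = floor(6.75) = 6
Q1 = element at index 2 = 36
Q3 = element at index 6 = 94
IQR = 94 - 36 = 58
Final answer: 58


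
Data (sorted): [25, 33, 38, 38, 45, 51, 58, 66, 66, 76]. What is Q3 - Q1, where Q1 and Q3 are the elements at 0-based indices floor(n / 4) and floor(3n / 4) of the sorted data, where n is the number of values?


The data has n = 10 elements.
Q1 index = floor(10 / 4) = floor(2.5) = 2; Q3 index = floor(3 * 10 / 4) = floor(7.5) = 7
Q1 = element at index 2 = 38
Q3 = element at index 7 = 66
IQR = 66 - 38 = 28
Final answer: 28


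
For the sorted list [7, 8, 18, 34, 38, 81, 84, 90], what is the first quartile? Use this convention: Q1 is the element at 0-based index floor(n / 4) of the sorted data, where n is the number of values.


The list has n = 8 elements.
Q1 index = floor(8 / 4) = floor(2) = 2
Counting from index 0 in the sorted data, the element at index 2 is 18.
Final answer: 18


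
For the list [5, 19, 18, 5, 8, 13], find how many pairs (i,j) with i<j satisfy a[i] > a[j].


For each element, count the later elements that are smaller than it:
  5 (index 0): smaller elements after it = [] -> 0
  19 (index 1): smaller elements after it = [18, 5, 8, 13] -> 4
  18 (index 2): smaller elements after it = [5, 8, 13] -> 3
  5 (index 3): smaller elements after it = [] -> 0
  8 (index 4): smaller elements after it = [] -> 0
Total inversions = 0 + 4 + 3 + 0 + 0 = 7
Final answer: 7


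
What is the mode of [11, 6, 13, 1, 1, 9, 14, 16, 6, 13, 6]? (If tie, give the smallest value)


Count the frequency of each value:
  1 appears 2 time(s)
  6 appears 3 time(s)
  9 appears 1 time(s)
  11 appears 1 time(s)
  13 appears 2 time(s)
  14 appears 1 time(s)
  16 appears 1 time(s)
Maximum frequency is 3.
Only 6 reaches that frequency, so it is the mode.
Final answer: 6


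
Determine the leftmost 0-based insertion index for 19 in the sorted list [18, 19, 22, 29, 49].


List is sorted: [18, 19, 22, 29, 49]
We need the leftmost position where 19 can be inserted, i.e. the first index whose element is >= 19 (or the end of the list if none is).
Binary search with low=0, high=5 (0-based indices):
  low=0, high=5, mid=2: a[2]=22 >= 19, so high = 2
  low=0, high=2, mid=1: a[1]=19 >= 19, so high = 1
  low=0, high=1, mid=0: a[0]=18 < 19, so low = 1
Now low = high = 1, so the insertion index is 1.
Final answer: 1


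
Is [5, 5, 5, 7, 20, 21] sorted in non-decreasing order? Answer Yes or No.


Check consecutive pairs:
  5 <= 5? True
  5 <= 5? True
  5 <= 7? True
  7 <= 20? True
  20 <= 21? True
Every consecutive pair is in order, so the list is non-decreasing.
Final answer: Yes


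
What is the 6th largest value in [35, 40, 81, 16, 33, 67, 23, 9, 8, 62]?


Sort descending: [81, 67, 62, 40, 35, 33, 23, 16, 9, 8]
The 6th element (1-indexed) is at index 5.
Value = 33
Final answer: 33


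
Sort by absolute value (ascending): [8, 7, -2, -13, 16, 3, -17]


Compute absolute values:
  |8| = 8
  |7| = 7
  |-2| = 2
  |-13| = 13
  |16| = 16
  |3| = 3
  |-17| = 17
Absolute values in increasing order: 2 < 3 < 7 < 8 < 13 < 16 < 17
Listing the original numbers in that order gives the answer.
Final answer: [-2, 3, 7, 8, -13, 16, -17]


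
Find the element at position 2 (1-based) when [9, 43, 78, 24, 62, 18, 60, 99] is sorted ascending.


Sort ascending: [9, 18, 24, 43, 60, 62, 78, 99]
The 2nd element (1-indexed) is at index 1.
Value = 18
Final answer: 18


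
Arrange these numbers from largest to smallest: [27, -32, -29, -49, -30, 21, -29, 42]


Original list: [27, -32, -29, -49, -30, 21, -29, 42]
Repeatedly take the largest remaining element:
  Remaining [27, -32, -29, -49, -30, 21, -29, 42] -> largest is 42
  Remaining [27, -32, -29, -49, -30, 21, -29] -> largest is 27
  Remaining [-32, -29, -49, -30, 21, -29] -> largest is 21
  Remaining [-32, -29, -49, -30, -29] -> largest is -29
  Remaining [-32, -49, -30, -29] -> largest is -29
  Remaining [-32, -49, -30] -> largest is -30
  Remaining [-32, -49] -> largest is -32
  Remaining [-49] -> largest is -49
Collecting the picks in order gives the descending list.
Final answer: [42, 27, 21, -29, -29, -30, -32, -49]


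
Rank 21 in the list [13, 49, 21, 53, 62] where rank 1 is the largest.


Sort descending: [62, 53, 49, 21, 13]
Find 21 in the sorted list.
21 is at position 4.
Final answer: 4


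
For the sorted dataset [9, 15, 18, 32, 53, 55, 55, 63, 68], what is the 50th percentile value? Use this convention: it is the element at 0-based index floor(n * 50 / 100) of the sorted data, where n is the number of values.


The dataset has n = 9 elements.
Index = floor(9 * 50 / 100) = floor(450 / 100) = floor(4.5) = 4
Counting from index 0 in the sorted data, the element at index 4 is 53.
Final answer: 53


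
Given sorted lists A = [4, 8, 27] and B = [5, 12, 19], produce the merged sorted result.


List A: [4, 8, 27]
List B: [5, 12, 19]
Repeatedly compare the front elements and take the smaller:
  4 vs 5 -> take 4
  8 vs 5 -> take 5
  8 vs 12 -> take 8
  27 vs 12 -> take 12
  27 vs 19 -> take 19
  B is exhausted; append the rest of A: [27]
Final answer: [4, 5, 8, 12, 19, 27]


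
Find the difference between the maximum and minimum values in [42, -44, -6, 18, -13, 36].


Maximum value: 42
Minimum value: -44
Range = 42 - (-44) = 86
Final answer: 86


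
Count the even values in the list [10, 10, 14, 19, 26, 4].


Check each element:
  10 is even
  10 is even
  14 is even
  19 is odd
  26 is even
  4 is even
Evens: [10, 10, 14, 26, 4]
Count of evens = 5
Final answer: 5


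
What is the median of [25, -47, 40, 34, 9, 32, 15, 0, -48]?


First, sort the list: [-48, -47, 0, 9, 15, 25, 32, 34, 40]
The list has 9 elements (odd count).
The middle index is 4 (0-based), and the element there is 15.
Final answer: 15


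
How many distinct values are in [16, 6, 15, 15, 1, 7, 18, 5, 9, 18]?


List all unique values:
Distinct values: [1, 5, 6, 7, 9, 15, 16, 18]
Count = 8
Final answer: 8


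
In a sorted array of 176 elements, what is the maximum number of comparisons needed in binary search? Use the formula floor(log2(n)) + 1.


Binary search halves the search space each step.
Maximum comparisons = floor(log2(176)) + 1
log2(176) = 7.4594
floor(log2(176)) = 7, so 7 + 1 = 8
Final answer: 8


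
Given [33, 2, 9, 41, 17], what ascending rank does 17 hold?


Sort ascending: [2, 9, 17, 33, 41]
Find 17 in the sorted list.
17 is at position 3 (1-indexed).
Final answer: 3


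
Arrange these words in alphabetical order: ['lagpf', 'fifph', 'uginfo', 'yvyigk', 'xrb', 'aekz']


Compare strings character by character (the first differing letter decides):
  'aekz' < 'fifph' since 'a' < 'f' at position 1
  'fifph' < 'lagpf' since 'f' < 'l' at position 1
  'lagpf' < 'uginfo' since 'l' < 'u' at position 1
  'uginfo' < 'xrb' since 'u' < 'x' at position 1
  'xrb' < 'yvyigk' since 'x' < 'y' at position 1
Chaining these comparisons gives the alphabetical order.
Final answer: ['aekz', 'fifph', 'lagpf', 'uginfo', 'xrb', 'yvyigk']


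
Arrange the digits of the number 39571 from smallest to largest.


The number 39571 has digits: 3, 9, 5, 7, 1
Sorted: 1, 3, 5, 7, 9
Joining the sorted digits gives the result.
Final answer: 13579


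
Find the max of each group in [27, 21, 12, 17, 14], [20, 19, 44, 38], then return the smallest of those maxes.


Find max of each group:
  Group 1: [27, 21, 12, 17, 14] -> max = 27
  Group 2: [20, 19, 44, 38] -> max = 44
Maxes: [27, 44]
Minimum of maxes = 27
Final answer: 27


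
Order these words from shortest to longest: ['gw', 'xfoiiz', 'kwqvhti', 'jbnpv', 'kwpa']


Compute lengths:
  'gw' has length 2
  'xfoiiz' has length 6
  'kwqvhti' has length 7
  'jbnpv' has length 5
  'kwpa' has length 4
Lengths in increasing order: 2 < 4 < 5 < 6 < 7
Listing the words in that order gives the answer.
Final answer: ['gw', 'kwpa', 'jbnpv', 'xfoiiz', 'kwqvhti']


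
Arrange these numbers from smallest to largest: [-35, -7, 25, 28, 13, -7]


Original list: [-35, -7, 25, 28, 13, -7]
Repeatedly take the smallest remaining element:
  Remaining [-35, -7, 25, 28, 13, -7] -> smallest is -35
  Remaining [-7, 25, 28, 13, -7] -> smallest is -7
  Remaining [25, 28, 13, -7] -> smallest is -7
  Remaining [25, 28, 13] -> smallest is 13
  Remaining [25, 28] -> smallest is 25
  Remaining [28] -> smallest is 28
Collecting the picks in order gives the sorted list.
Final answer: [-35, -7, -7, 13, 25, 28]


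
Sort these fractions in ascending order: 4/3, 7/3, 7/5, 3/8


Convert to decimal for comparison:
  4/3 = 1.3333
  7/3 = 2.3333
  7/5 = 1.4
  3/8 = 0.375
Decimals in increasing order: 0.375 < 1.3333 < 1.4 < 2.3333
Writing each back as its fraction gives the sorted order.
Final answer: 3/8, 4/3, 7/5, 7/3


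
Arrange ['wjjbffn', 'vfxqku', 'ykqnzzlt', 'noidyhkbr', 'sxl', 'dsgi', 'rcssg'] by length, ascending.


Compute lengths:
  'wjjbffn' has length 7
  'vfxqku' has length 6
  'ykqnzzlt' has length 8
  'noidyhkbr' has length 9
  'sxl' has length 3
  'dsgi' has length 4
  'rcssg' has length 5
Lengths in increasing order: 3 < 4 < 5 < 6 < 7 < 8 < 9
Listing the words in that order gives the answer.
Final answer: ['sxl', 'dsgi', 'rcssg', 'vfxqku', 'wjjbffn', 'ykqnzzlt', 'noidyhkbr']


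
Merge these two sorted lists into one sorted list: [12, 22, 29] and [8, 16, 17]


List A: [12, 22, 29]
List B: [8, 16, 17]
Repeatedly compare the front elements and take the smaller:
  12 vs 8 -> take 8
  12 vs 16 -> take 12
  22 vs 16 -> take 16
  22 vs 17 -> take 17
  B is exhausted; append the rest of A: [22, 29]
Final answer: [8, 12, 16, 17, 22, 29]


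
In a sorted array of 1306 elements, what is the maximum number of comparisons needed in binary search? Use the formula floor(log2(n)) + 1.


Binary search halves the search space each step.
Maximum comparisons = floor(log2(1306)) + 1
log2(1306) = 10.3509
floor(log2(1306)) = 10, so 10 + 1 = 11
Final answer: 11


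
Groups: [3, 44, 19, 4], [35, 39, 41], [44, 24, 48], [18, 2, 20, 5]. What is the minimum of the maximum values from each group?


Find max of each group:
  Group 1: [3, 44, 19, 4] -> max = 44
  Group 2: [35, 39, 41] -> max = 41
  Group 3: [44, 24, 48] -> max = 48
  Group 4: [18, 2, 20, 5] -> max = 20
Maxes: [44, 41, 48, 20]
Minimum of maxes = 20
Final answer: 20


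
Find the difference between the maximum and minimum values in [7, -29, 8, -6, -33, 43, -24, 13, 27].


Maximum value: 43
Minimum value: -33
Range = 43 - (-33) = 76
Final answer: 76


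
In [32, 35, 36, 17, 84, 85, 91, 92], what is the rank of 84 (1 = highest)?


Sort descending: [92, 91, 85, 84, 36, 35, 32, 17]
Find 84 in the sorted list.
84 is at position 4.
Final answer: 4


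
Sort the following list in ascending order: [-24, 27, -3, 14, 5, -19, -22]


Original list: [-24, 27, -3, 14, 5, -19, -22]
Repeatedly take the smallest remaining element:
  Remaining [-24, 27, -3, 14, 5, -19, -22] -> smallest is -24
  Remaining [27, -3, 14, 5, -19, -22] -> smallest is -22
  Remaining [27, -3, 14, 5, -19] -> smallest is -19
  Remaining [27, -3, 14, 5] -> smallest is -3
  Remaining [27, 14, 5] -> smallest is 5
  Remaining [27, 14] -> smallest is 14
  Remaining [27] -> smallest is 27
Collecting the picks in order gives the sorted list.
Final answer: [-24, -22, -19, -3, 5, 14, 27]


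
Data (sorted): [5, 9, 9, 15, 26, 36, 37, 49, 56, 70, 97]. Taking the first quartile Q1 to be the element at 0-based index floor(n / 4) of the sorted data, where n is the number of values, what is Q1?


The list has n = 11 elements.
Q1 index = floor(11 / 4) = floor(2.75) = 2
Counting from index 0 in the sorted data, the element at index 2 is 9.
Final answer: 9


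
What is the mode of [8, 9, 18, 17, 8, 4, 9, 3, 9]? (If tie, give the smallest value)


Count the frequency of each value:
  3 appears 1 time(s)
  4 appears 1 time(s)
  8 appears 2 time(s)
  9 appears 3 time(s)
  17 appears 1 time(s)
  18 appears 1 time(s)
Maximum frequency is 3.
Only 9 reaches that frequency, so it is the mode.
Final answer: 9
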